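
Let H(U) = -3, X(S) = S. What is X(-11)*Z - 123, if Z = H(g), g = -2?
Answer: -90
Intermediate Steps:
Z = -3
X(-11)*Z - 123 = -11*(-3) - 123 = 33 - 123 = -90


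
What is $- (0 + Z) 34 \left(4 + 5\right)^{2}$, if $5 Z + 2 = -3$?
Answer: $2754$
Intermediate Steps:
$Z = -1$ ($Z = - \frac{2}{5} + \frac{1}{5} \left(-3\right) = - \frac{2}{5} - \frac{3}{5} = -1$)
$- (0 + Z) 34 \left(4 + 5\right)^{2} = - (0 - 1) 34 \left(4 + 5\right)^{2} = \left(-1\right) \left(-1\right) 34 \cdot 9^{2} = 1 \cdot 34 \cdot 81 = 34 \cdot 81 = 2754$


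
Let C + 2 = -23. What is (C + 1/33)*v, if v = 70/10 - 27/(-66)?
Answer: -67156/363 ≈ -185.00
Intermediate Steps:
C = -25 (C = -2 - 23 = -25)
v = 163/22 (v = 70*(⅒) - 27*(-1/66) = 7 + 9/22 = 163/22 ≈ 7.4091)
(C + 1/33)*v = (-25 + 1/33)*(163/22) = -824/33*163/22 = -67156/363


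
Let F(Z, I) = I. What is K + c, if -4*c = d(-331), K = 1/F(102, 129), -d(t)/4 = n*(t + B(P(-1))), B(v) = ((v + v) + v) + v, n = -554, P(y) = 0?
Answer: 23655247/129 ≈ 1.8337e+5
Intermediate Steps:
B(v) = 4*v (B(v) = (2*v + v) + v = 3*v + v = 4*v)
d(t) = 2216*t (d(t) = -(-2216)*(t + 4*0) = -(-2216)*(t + 0) = -(-2216)*t = 2216*t)
K = 1/129 ≈ 0.0077519
c = 183374 (c = -554*(-331) = -¼*(-733496) = 183374)
K + c = 1/129 + 183374 = 23655247/129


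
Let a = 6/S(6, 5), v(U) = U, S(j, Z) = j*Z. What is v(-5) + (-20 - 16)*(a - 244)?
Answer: 43859/5 ≈ 8771.8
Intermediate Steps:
S(j, Z) = Z*j
a = 1/5 (a = 6/((5*6)) = 6/30 = 6*(1/30) = 1/5 ≈ 0.20000)
v(-5) + (-20 - 16)*(a - 244) = -5 + (-20 - 16)*(1/5 - 244) = -5 - 36*(-1219/5) = -5 + 43884/5 = 43859/5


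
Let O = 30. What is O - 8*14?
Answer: -82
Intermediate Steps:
O - 8*14 = 30 - 8*14 = 30 - 112 = -82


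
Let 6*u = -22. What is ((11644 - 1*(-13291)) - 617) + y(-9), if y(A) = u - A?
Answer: 72970/3 ≈ 24323.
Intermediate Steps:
u = -11/3 (u = (⅙)*(-22) = -11/3 ≈ -3.6667)
y(A) = -11/3 - A
((11644 - 1*(-13291)) - 617) + y(-9) = ((11644 - 1*(-13291)) - 617) + (-11/3 - 1*(-9)) = ((11644 + 13291) - 617) + (-11/3 + 9) = (24935 - 617) + 16/3 = 24318 + 16/3 = 72970/3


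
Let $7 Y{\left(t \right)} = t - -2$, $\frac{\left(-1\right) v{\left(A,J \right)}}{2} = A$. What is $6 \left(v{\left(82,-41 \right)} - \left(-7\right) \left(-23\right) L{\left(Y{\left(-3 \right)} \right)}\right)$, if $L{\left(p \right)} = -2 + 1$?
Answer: $-18$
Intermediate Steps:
$v{\left(A,J \right)} = - 2 A$
$Y{\left(t \right)} = \frac{2}{7} + \frac{t}{7}$ ($Y{\left(t \right)} = \frac{t - -2}{7} = \frac{t + 2}{7} = \frac{2 + t}{7} = \frac{2}{7} + \frac{t}{7}$)
$L{\left(p \right)} = -1$
$6 \left(v{\left(82,-41 \right)} - \left(-7\right) \left(-23\right) L{\left(Y{\left(-3 \right)} \right)}\right) = 6 \left(\left(-2\right) 82 - \left(-7\right) \left(-23\right) \left(-1\right)\right) = 6 \left(-164 - 161 \left(-1\right)\right) = 6 \left(-164 - -161\right) = 6 \left(-164 + 161\right) = 6 \left(-3\right) = -18$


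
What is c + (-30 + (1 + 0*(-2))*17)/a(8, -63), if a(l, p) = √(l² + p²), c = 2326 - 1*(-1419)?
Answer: 3745 - 13*√4033/4033 ≈ 3744.8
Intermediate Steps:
c = 3745 (c = 2326 + 1419 = 3745)
c + (-30 + (1 + 0*(-2))*17)/a(8, -63) = 3745 + (-30 + (1 + 0*(-2))*17)/(√(8² + (-63)²)) = 3745 + (-30 + (1 + 0)*17)/(√(64 + 3969)) = 3745 + (-30 + 1*17)/(√4033) = 3745 + (-30 + 17)*(√4033/4033) = 3745 - 13*√4033/4033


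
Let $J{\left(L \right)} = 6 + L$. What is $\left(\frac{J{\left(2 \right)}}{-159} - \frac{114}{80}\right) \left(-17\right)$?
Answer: $\frac{159511}{6360} \approx 25.08$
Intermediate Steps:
$\left(\frac{J{\left(2 \right)}}{-159} - \frac{114}{80}\right) \left(-17\right) = \left(\frac{6 + 2}{-159} - \frac{114}{80}\right) \left(-17\right) = \left(8 \left(- \frac{1}{159}\right) - \frac{57}{40}\right) \left(-17\right) = \left(- \frac{8}{159} - \frac{57}{40}\right) \left(-17\right) = \left(- \frac{9383}{6360}\right) \left(-17\right) = \frac{159511}{6360}$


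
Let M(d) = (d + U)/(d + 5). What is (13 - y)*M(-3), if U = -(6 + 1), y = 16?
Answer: 15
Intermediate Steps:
U = -7 (U = -1*7 = -7)
M(d) = (-7 + d)/(5 + d) (M(d) = (d - 7)/(d + 5) = (-7 + d)/(5 + d))
(13 - y)*M(-3) = (13 - 1*16)*((-7 - 3)/(5 - 3)) = (13 - 16)*(-10/2) = -3*(-10)/2 = -3*(-5) = 15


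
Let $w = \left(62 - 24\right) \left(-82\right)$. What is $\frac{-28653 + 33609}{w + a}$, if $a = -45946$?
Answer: $- \frac{826}{8177} \approx -0.10102$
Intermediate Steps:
$w = -3116$ ($w = 38 \left(-82\right) = -3116$)
$\frac{-28653 + 33609}{w + a} = \frac{-28653 + 33609}{-3116 - 45946} = \frac{4956}{-49062} = 4956 \left(- \frac{1}{49062}\right) = - \frac{826}{8177}$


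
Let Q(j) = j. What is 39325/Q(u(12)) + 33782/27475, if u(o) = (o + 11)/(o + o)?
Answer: 3704525998/90275 ≈ 41036.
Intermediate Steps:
u(o) = (11 + o)/(2*o) (u(o) = (11 + o)/((2*o)) = (11 + o)*(1/(2*o)) = (11 + o)/(2*o))
39325/Q(u(12)) + 33782/27475 = 39325/(((½)*(11 + 12)/12)) + 33782/27475 = 39325/(((½)*(1/12)*23)) + 33782*(1/27475) = 39325/(23/24) + 4826/3925 = 39325*(24/23) + 4826/3925 = 943800/23 + 4826/3925 = 3704525998/90275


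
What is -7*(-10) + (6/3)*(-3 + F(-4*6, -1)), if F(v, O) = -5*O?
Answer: 74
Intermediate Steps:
-7*(-10) + (6/3)*(-3 + F(-4*6, -1)) = -7*(-10) + (6/3)*(-3 - 5*(-1)) = 70 + (6*(⅓))*(-3 + 5) = 70 + 2*2 = 70 + 4 = 74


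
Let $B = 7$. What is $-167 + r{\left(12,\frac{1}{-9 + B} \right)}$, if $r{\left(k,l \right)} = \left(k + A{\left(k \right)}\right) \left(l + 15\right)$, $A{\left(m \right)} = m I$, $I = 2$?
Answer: $355$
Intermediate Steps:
$A{\left(m \right)} = 2 m$ ($A{\left(m \right)} = m 2 = 2 m$)
$r{\left(k,l \right)} = 3 k \left(15 + l\right)$ ($r{\left(k,l \right)} = \left(k + 2 k\right) \left(l + 15\right) = 3 k \left(15 + l\right)$)
$-167 + r{\left(12,\frac{1}{-9 + B} \right)} = -167 + 3 \cdot 12 \left(15 + \frac{1}{-9 + 7}\right) = -167 + 3 \cdot 12 \left(15 + \frac{1}{-2}\right) = -167 + 3 \cdot 12 \left(15 - \frac{1}{2}\right) = -167 + 3 \cdot 12 \cdot \frac{29}{2} = -167 + 522 = 355$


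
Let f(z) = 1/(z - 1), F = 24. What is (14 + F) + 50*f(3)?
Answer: 63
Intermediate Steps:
f(z) = 1/(-1 + z)
(14 + F) + 50*f(3) = (14 + 24) + 50/(-1 + 3) = 38 + 50/2 = 38 + 50*(½) = 38 + 25 = 63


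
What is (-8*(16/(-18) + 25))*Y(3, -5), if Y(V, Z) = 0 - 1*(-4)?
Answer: -6944/9 ≈ -771.56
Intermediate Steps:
Y(V, Z) = 4 (Y(V, Z) = 0 + 4 = 4)
(-8*(16/(-18) + 25))*Y(3, -5) = -8*(16/(-18) + 25)*4 = -8*(16*(-1/18) + 25)*4 = -8*(-8/9 + 25)*4 = -8*217/9*4 = -1736/9*4 = -6944/9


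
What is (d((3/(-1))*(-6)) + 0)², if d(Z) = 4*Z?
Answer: 5184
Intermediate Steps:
(d((3/(-1))*(-6)) + 0)² = (4*((3/(-1))*(-6)) + 0)² = (4*((3*(-1))*(-6)) + 0)² = (4*(-3*(-6)) + 0)² = (4*18 + 0)² = (72 + 0)² = 72² = 5184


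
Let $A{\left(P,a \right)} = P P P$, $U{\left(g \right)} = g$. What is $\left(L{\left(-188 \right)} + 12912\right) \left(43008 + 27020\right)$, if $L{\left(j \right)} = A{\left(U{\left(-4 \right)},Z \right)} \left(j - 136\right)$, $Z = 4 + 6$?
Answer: $2356302144$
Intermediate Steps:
$Z = 10$
$A{\left(P,a \right)} = P^{3}$ ($A{\left(P,a \right)} = P^{2} P = P^{3}$)
$L{\left(j \right)} = 8704 - 64 j$ ($L{\left(j \right)} = \left(-4\right)^{3} \left(j - 136\right) = - 64 \left(-136 + j\right) = 8704 - 64 j$)
$\left(L{\left(-188 \right)} + 12912\right) \left(43008 + 27020\right) = \left(\left(8704 - -12032\right) + 12912\right) \left(43008 + 27020\right) = \left(\left(8704 + 12032\right) + 12912\right) 70028 = \left(20736 + 12912\right) 70028 = 33648 \cdot 70028 = 2356302144$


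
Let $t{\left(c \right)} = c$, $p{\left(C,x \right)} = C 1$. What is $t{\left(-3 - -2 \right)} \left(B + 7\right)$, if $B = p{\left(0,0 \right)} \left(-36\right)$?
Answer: $-7$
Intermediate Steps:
$p{\left(C,x \right)} = C$
$B = 0$ ($B = 0 \left(-36\right) = 0$)
$t{\left(-3 - -2 \right)} \left(B + 7\right) = \left(-3 - -2\right) \left(0 + 7\right) = \left(-3 + 2\right) 7 = \left(-1\right) 7 = -7$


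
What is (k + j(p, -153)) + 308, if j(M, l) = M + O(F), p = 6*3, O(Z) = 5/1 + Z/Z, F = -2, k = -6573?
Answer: -6241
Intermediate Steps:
O(Z) = 6 (O(Z) = 5*1 + 1 = 5 + 1 = 6)
p = 18
j(M, l) = 6 + M (j(M, l) = M + 6 = 6 + M)
(k + j(p, -153)) + 308 = (-6573 + (6 + 18)) + 308 = (-6573 + 24) + 308 = -6549 + 308 = -6241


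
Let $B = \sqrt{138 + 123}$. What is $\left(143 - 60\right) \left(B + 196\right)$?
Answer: $16268 + 249 \sqrt{29} \approx 17609.0$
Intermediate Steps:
$B = 3 \sqrt{29}$ ($B = \sqrt{261} = 3 \sqrt{29} \approx 16.155$)
$\left(143 - 60\right) \left(B + 196\right) = \left(143 - 60\right) \left(3 \sqrt{29} + 196\right) = 83 \left(196 + 3 \sqrt{29}\right) = 16268 + 249 \sqrt{29}$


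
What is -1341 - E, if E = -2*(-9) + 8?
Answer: -1367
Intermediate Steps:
E = 26 (E = 18 + 8 = 26)
-1341 - E = -1341 - 1*26 = -1341 - 26 = -1367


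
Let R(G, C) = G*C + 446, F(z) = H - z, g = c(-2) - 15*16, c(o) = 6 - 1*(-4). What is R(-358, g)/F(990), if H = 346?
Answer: -41393/322 ≈ -128.55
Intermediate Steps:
c(o) = 10 (c(o) = 6 + 4 = 10)
g = -230 (g = 10 - 15*16 = 10 - 240 = -230)
F(z) = 346 - z
R(G, C) = 446 + C*G (R(G, C) = C*G + 446 = 446 + C*G)
R(-358, g)/F(990) = (446 - 230*(-358))/(346 - 1*990) = (446 + 82340)/(346 - 990) = 82786/(-644) = 82786*(-1/644) = -41393/322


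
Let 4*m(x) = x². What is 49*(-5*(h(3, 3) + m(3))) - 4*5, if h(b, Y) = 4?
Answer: -6205/4 ≈ -1551.3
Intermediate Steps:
m(x) = x²/4
49*(-5*(h(3, 3) + m(3))) - 4*5 = 49*(-5*(4 + (¼)*3²)) - 4*5 = 49*(-5*(4 + (¼)*9)) - 20 = 49*(-5*(4 + 9/4)) - 20 = 49*(-5*25/4) - 20 = 49*(-125/4) - 20 = -6125/4 - 20 = -6205/4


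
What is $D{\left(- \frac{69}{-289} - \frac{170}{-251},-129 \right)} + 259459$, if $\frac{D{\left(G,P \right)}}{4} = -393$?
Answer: $257887$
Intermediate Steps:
$D{\left(G,P \right)} = -1572$ ($D{\left(G,P \right)} = 4 \left(-393\right) = -1572$)
$D{\left(- \frac{69}{-289} - \frac{170}{-251},-129 \right)} + 259459 = -1572 + 259459 = 257887$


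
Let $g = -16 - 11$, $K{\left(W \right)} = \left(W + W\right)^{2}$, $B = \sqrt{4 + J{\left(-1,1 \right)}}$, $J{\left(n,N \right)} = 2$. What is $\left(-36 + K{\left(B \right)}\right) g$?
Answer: $324$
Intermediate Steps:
$B = \sqrt{6}$ ($B = \sqrt{4 + 2} = \sqrt{6} \approx 2.4495$)
$K{\left(W \right)} = 4 W^{2}$ ($K{\left(W \right)} = \left(2 W\right)^{2} = 4 W^{2}$)
$g = -27$
$\left(-36 + K{\left(B \right)}\right) g = \left(-36 + 4 \left(\sqrt{6}\right)^{2}\right) \left(-27\right) = \left(-36 + 4 \cdot 6\right) \left(-27\right) = \left(-36 + 24\right) \left(-27\right) = \left(-12\right) \left(-27\right) = 324$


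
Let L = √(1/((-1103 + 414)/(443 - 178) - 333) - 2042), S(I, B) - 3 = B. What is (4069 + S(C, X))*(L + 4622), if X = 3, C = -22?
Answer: 18834650 + 4075*I*√5749635118/1678 ≈ 1.8835e+7 + 1.8414e+5*I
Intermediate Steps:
S(I, B) = 3 + B
L = I*√5749635118/1678 (L = √(1/(-689/265 - 333) - 2042) = √(1/(-689*1/265 - 333) - 2042) = √(1/(-13/5 - 333) - 2042) = √(1/(-1678/5) - 2042) = √(-5/1678 - 2042) = √(-3426481/1678) = I*√5749635118/1678 ≈ 45.189*I)
(4069 + S(C, X))*(L + 4622) = (4069 + (3 + 3))*(I*√5749635118/1678 + 4622) = (4069 + 6)*(4622 + I*√5749635118/1678) = 4075*(4622 + I*√5749635118/1678) = 18834650 + 4075*I*√5749635118/1678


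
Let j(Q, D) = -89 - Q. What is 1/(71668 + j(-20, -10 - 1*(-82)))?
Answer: 1/71599 ≈ 1.3967e-5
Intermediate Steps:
1/(71668 + j(-20, -10 - 1*(-82))) = 1/(71668 + (-89 - 1*(-20))) = 1/(71668 + (-89 + 20)) = 1/(71668 - 69) = 1/71599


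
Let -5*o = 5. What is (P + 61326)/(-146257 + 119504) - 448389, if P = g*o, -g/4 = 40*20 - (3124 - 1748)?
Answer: -11995809939/26753 ≈ -4.4839e+5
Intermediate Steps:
o = -1 (o = -⅕*5 = -1)
g = 2304 (g = -4*(40*20 - (3124 - 1748)) = -4*(800 - 1*1376) = -4*(800 - 1376) = -4*(-576) = 2304)
P = -2304 (P = 2304*(-1) = -2304)
(P + 61326)/(-146257 + 119504) - 448389 = (-2304 + 61326)/(-146257 + 119504) - 448389 = 59022/(-26753) - 448389 = 59022*(-1/26753) - 448389 = -59022/26753 - 448389 = -11995809939/26753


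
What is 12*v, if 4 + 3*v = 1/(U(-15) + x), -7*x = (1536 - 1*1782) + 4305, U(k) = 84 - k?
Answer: -26942/1683 ≈ -16.008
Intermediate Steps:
x = -4059/7 (x = -((1536 - 1*1782) + 4305)/7 = -((1536 - 1782) + 4305)/7 = -(-246 + 4305)/7 = -⅐*4059 = -4059/7 ≈ -579.86)
v = -13471/10098 (v = -4/3 + 1/(3*((84 - 1*(-15)) - 4059/7)) = -4/3 + 1/(3*((84 + 15) - 4059/7)) = -4/3 + 1/(3*(99 - 4059/7)) = -4/3 + 1/(3*(-3366/7)) = -4/3 + (⅓)*(-7/3366) = -4/3 - 7/10098 = -13471/10098 ≈ -1.3340)
12*v = 12*(-13471/10098) = -26942/1683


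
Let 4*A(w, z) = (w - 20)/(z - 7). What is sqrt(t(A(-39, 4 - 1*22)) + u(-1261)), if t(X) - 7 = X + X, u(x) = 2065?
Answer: sqrt(207318)/10 ≈ 45.532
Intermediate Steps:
A(w, z) = (-20 + w)/(4*(-7 + z)) (A(w, z) = ((w - 20)/(z - 7))/4 = ((-20 + w)/(-7 + z))/4 = (-20 + w)/(4*(-7 + z)))
t(X) = 7 + 2*X (t(X) = 7 + (X + X) = 7 + 2*X)
sqrt(t(A(-39, 4 - 1*22)) + u(-1261)) = sqrt((7 + 2*((-20 - 39)/(4*(-7 + (4 - 1*22))))) + 2065) = sqrt((7 + 2*((1/4)*(-59)/(-7 + (4 - 22)))) + 2065) = sqrt((7 + 2*((1/4)*(-59)/(-7 - 18))) + 2065) = sqrt((7 + 2*((1/4)*(-59)/(-25))) + 2065) = sqrt((7 + 2*((1/4)*(-1/25)*(-59))) + 2065) = sqrt((7 + 2*(59/100)) + 2065) = sqrt((7 + 59/50) + 2065) = sqrt(409/50 + 2065) = sqrt(103659/50) = sqrt(207318)/10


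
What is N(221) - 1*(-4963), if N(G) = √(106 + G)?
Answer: 4963 + √327 ≈ 4981.1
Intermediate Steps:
N(221) - 1*(-4963) = √(106 + 221) - 1*(-4963) = √327 + 4963 = 4963 + √327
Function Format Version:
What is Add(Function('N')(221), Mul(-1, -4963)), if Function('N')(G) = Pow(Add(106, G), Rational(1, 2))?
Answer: Add(4963, Pow(327, Rational(1, 2))) ≈ 4981.1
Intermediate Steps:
Add(Function('N')(221), Mul(-1, -4963)) = Add(Pow(Add(106, 221), Rational(1, 2)), Mul(-1, -4963)) = Add(Pow(327, Rational(1, 2)), 4963) = Add(4963, Pow(327, Rational(1, 2)))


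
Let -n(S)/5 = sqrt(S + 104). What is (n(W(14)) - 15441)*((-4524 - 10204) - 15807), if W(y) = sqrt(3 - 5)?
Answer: 471490935 + 152675*sqrt(104 + I*sqrt(2)) ≈ 4.7305e+8 + 10586.0*I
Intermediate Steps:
W(y) = I*sqrt(2) (W(y) = sqrt(-2) = I*sqrt(2))
n(S) = -5*sqrt(104 + S) (n(S) = -5*sqrt(S + 104) = -5*sqrt(104 + S))
(n(W(14)) - 15441)*((-4524 - 10204) - 15807) = (-5*sqrt(104 + I*sqrt(2)) - 15441)*((-4524 - 10204) - 15807) = (-15441 - 5*sqrt(104 + I*sqrt(2)))*(-14728 - 15807) = (-15441 - 5*sqrt(104 + I*sqrt(2)))*(-30535) = 471490935 + 152675*sqrt(104 + I*sqrt(2))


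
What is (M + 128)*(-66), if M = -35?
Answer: -6138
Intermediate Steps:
(M + 128)*(-66) = (-35 + 128)*(-66) = 93*(-66) = -6138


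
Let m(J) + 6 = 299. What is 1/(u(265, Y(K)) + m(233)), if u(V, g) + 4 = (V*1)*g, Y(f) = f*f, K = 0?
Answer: 1/289 ≈ 0.0034602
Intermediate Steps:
m(J) = 293 (m(J) = -6 + 299 = 293)
Y(f) = f**2
u(V, g) = -4 + V*g (u(V, g) = -4 + (V*1)*g = -4 + V*g)
1/(u(265, Y(K)) + m(233)) = 1/((-4 + 265*0**2) + 293) = 1/((-4 + 265*0) + 293) = 1/((-4 + 0) + 293) = 1/(-4 + 293) = 1/289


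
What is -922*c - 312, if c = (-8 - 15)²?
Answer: -488050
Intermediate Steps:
c = 529 (c = (-23)² = 529)
-922*c - 312 = -922*529 - 312 = -487738 - 312 = -488050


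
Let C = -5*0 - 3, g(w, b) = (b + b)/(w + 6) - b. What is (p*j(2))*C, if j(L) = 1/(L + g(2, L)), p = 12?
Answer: -72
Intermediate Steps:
g(w, b) = -b + 2*b/(6 + w) (g(w, b) = (2*b)/(6 + w) - b = 2*b/(6 + w) - b = -b + 2*b/(6 + w))
C = -3 (C = 0 - 3 = -3)
j(L) = 4/L (j(L) = 1/(L - L*(4 + 2)/(6 + 2)) = 1/(L - 1*L*6/8) = 1/(L - 1*L*⅛*6) = 1/(L - 3*L/4) = 1/(L/4) = 4/L)
(p*j(2))*C = (12*(4/2))*(-3) = (12*(4*(½)))*(-3) = (12*2)*(-3) = 24*(-3) = -72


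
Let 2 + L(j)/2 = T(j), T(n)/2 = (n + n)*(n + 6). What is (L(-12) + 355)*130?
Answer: 120510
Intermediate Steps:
T(n) = 4*n*(6 + n) (T(n) = 2*((n + n)*(n + 6)) = 2*((2*n)*(6 + n)) = 2*(2*n*(6 + n)) = 4*n*(6 + n))
L(j) = -4 + 8*j*(6 + j) (L(j) = -4 + 2*(4*j*(6 + j)) = -4 + 8*j*(6 + j))
(L(-12) + 355)*130 = ((-4 + 8*(-12)*(6 - 12)) + 355)*130 = ((-4 + 8*(-12)*(-6)) + 355)*130 = ((-4 + 576) + 355)*130 = (572 + 355)*130 = 927*130 = 120510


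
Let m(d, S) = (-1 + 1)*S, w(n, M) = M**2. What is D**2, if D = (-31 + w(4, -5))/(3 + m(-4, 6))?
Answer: 4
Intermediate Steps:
m(d, S) = 0 (m(d, S) = 0*S = 0)
D = -2 (D = (-31 + (-5)**2)/(3 + 0) = (-31 + 25)/3 = -6*1/3 = -2)
D**2 = (-2)**2 = 4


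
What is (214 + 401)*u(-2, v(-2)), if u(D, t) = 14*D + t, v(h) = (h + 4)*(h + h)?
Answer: -22140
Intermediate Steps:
v(h) = 2*h*(4 + h) (v(h) = (4 + h)*(2*h) = 2*h*(4 + h))
u(D, t) = t + 14*D
(214 + 401)*u(-2, v(-2)) = (214 + 401)*(2*(-2)*(4 - 2) + 14*(-2)) = 615*(2*(-2)*2 - 28) = 615*(-8 - 28) = 615*(-36) = -22140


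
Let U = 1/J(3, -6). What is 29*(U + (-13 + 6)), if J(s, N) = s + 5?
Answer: -1595/8 ≈ -199.38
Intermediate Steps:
J(s, N) = 5 + s
U = 1/8 (U = 1/(5 + 3) = 1/8 ≈ 0.12500)
29*(U + (-13 + 6)) = 29*(1/8 + (-13 + 6)) = 29*(1/8 - 7) = 29*(-55/8) = -1595/8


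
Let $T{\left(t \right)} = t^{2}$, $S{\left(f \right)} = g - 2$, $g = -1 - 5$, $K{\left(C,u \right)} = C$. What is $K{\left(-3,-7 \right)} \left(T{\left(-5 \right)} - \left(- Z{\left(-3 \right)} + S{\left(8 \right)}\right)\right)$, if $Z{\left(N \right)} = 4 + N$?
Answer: $-102$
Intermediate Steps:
$g = -6$
$S{\left(f \right)} = -8$ ($S{\left(f \right)} = -6 - 2 = -8$)
$K{\left(-3,-7 \right)} \left(T{\left(-5 \right)} - \left(- Z{\left(-3 \right)} + S{\left(8 \right)}\right)\right) = - 3 \left(\left(-5\right)^{2} + \left(\left(4 - 3\right) - -8\right)\right) = - 3 \left(25 + \left(1 + 8\right)\right) = - 3 \left(25 + 9\right) = \left(-3\right) 34 = -102$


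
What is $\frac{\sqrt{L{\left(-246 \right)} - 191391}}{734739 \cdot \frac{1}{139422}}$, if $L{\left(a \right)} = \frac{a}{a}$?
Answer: $\frac{46474 i \sqrt{191390}}{244913} \approx 83.015 i$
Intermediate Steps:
$L{\left(a \right)} = 1$
$\frac{\sqrt{L{\left(-246 \right)} - 191391}}{734739 \cdot \frac{1}{139422}} = \frac{\sqrt{1 - 191391}}{734739 \cdot \frac{1}{139422}} = \frac{\sqrt{-191390}}{734739 \cdot \frac{1}{139422}} = \frac{i \sqrt{191390}}{\frac{244913}{46474}} = i \sqrt{191390} \cdot \frac{46474}{244913} = \frac{46474 i \sqrt{191390}}{244913}$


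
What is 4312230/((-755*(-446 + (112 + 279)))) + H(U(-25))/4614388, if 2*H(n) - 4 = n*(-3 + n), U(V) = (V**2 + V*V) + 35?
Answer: 3986501193583/38322492340 ≈ 104.03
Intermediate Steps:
U(V) = 35 + 2*V**2 (U(V) = (V**2 + V**2) + 35 = 2*V**2 + 35 = 35 + 2*V**2)
H(n) = 2 + n*(-3 + n)/2 (H(n) = 2 + (n*(-3 + n))/2 = 2 + n*(-3 + n)/2)
4312230/((-755*(-446 + (112 + 279)))) + H(U(-25))/4614388 = 4312230/((-755*(-446 + (112 + 279)))) + (2 + (35 + 2*(-25)**2)**2/2 - 3*(35 + 2*(-25)**2)/2)/4614388 = 4312230/((-755*(-446 + 391))) + (2 + (35 + 2*625)**2/2 - 3*(35 + 2*625)/2)*(1/4614388) = 4312230/((-755*(-55))) + (2 + (35 + 1250)**2/2 - 3*(35 + 1250)/2)*(1/4614388) = 4312230/41525 + (2 + (1/2)*1285**2 - 3/2*1285)*(1/4614388) = 4312230*(1/41525) + (2 + (1/2)*1651225 - 3855/2)*(1/4614388) = 862446/8305 + (2 + 1651225/2 - 3855/2)*(1/4614388) = 862446/8305 + 823687*(1/4614388) = 862446/8305 + 823687/4614388 = 3986501193583/38322492340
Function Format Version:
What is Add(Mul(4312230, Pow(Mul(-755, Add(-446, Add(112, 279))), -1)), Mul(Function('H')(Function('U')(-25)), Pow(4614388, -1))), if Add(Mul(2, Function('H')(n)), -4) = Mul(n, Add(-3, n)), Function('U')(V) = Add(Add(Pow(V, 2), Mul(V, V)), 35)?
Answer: Rational(3986501193583, 38322492340) ≈ 104.03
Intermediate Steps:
Function('U')(V) = Add(35, Mul(2, Pow(V, 2))) (Function('U')(V) = Add(Add(Pow(V, 2), Pow(V, 2)), 35) = Add(Mul(2, Pow(V, 2)), 35) = Add(35, Mul(2, Pow(V, 2))))
Function('H')(n) = Add(2, Mul(Rational(1, 2), n, Add(-3, n))) (Function('H')(n) = Add(2, Mul(Rational(1, 2), Mul(n, Add(-3, n)))) = Add(2, Mul(Rational(1, 2), n, Add(-3, n))))
Add(Mul(4312230, Pow(Mul(-755, Add(-446, Add(112, 279))), -1)), Mul(Function('H')(Function('U')(-25)), Pow(4614388, -1))) = Add(Mul(4312230, Pow(Mul(-755, Add(-446, Add(112, 279))), -1)), Mul(Add(2, Mul(Rational(1, 2), Pow(Add(35, Mul(2, Pow(-25, 2))), 2)), Mul(Rational(-3, 2), Add(35, Mul(2, Pow(-25, 2))))), Pow(4614388, -1))) = Add(Mul(4312230, Pow(Mul(-755, Add(-446, 391)), -1)), Mul(Add(2, Mul(Rational(1, 2), Pow(Add(35, Mul(2, 625)), 2)), Mul(Rational(-3, 2), Add(35, Mul(2, 625)))), Rational(1, 4614388))) = Add(Mul(4312230, Pow(Mul(-755, -55), -1)), Mul(Add(2, Mul(Rational(1, 2), Pow(Add(35, 1250), 2)), Mul(Rational(-3, 2), Add(35, 1250))), Rational(1, 4614388))) = Add(Mul(4312230, Pow(41525, -1)), Mul(Add(2, Mul(Rational(1, 2), Pow(1285, 2)), Mul(Rational(-3, 2), 1285)), Rational(1, 4614388))) = Add(Mul(4312230, Rational(1, 41525)), Mul(Add(2, Mul(Rational(1, 2), 1651225), Rational(-3855, 2)), Rational(1, 4614388))) = Add(Rational(862446, 8305), Mul(Add(2, Rational(1651225, 2), Rational(-3855, 2)), Rational(1, 4614388))) = Add(Rational(862446, 8305), Mul(823687, Rational(1, 4614388))) = Add(Rational(862446, 8305), Rational(823687, 4614388)) = Rational(3986501193583, 38322492340)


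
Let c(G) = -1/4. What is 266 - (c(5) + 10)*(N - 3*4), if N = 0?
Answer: 383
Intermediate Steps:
c(G) = -1/4 (c(G) = -1*1/4 = -1/4)
266 - (c(5) + 10)*(N - 3*4) = 266 - (-1/4 + 10)*(0 - 3*4) = 266 - 39*(0 - 12)/4 = 266 - 39*(-12)/4 = 266 - 1*(-117) = 266 + 117 = 383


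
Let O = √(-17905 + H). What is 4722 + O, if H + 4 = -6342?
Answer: 4722 + I*√24251 ≈ 4722.0 + 155.73*I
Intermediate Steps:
H = -6346 (H = -4 - 6342 = -6346)
O = I*√24251 (O = √(-17905 - 6346) = √(-24251) = I*√24251 ≈ 155.73*I)
4722 + O = 4722 + I*√24251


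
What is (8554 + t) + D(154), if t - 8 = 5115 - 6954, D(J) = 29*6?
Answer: 6897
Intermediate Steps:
D(J) = 174
t = -1831 (t = 8 + (5115 - 6954) = 8 - 1839 = -1831)
(8554 + t) + D(154) = (8554 - 1831) + 174 = 6723 + 174 = 6897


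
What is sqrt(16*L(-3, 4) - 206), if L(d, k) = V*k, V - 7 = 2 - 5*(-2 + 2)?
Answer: sqrt(370) ≈ 19.235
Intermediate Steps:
V = 9 (V = 7 + (2 - 5*(-2 + 2)) = 7 + (2 - 5*0) = 7 + (2 + 0) = 7 + 2 = 9)
L(d, k) = 9*k
sqrt(16*L(-3, 4) - 206) = sqrt(16*(9*4) - 206) = sqrt(16*36 - 206) = sqrt(576 - 206) = sqrt(370)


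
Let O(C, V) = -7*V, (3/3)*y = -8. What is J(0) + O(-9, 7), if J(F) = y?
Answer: -57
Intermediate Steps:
y = -8
J(F) = -8
J(0) + O(-9, 7) = -8 - 7*7 = -8 - 49 = -57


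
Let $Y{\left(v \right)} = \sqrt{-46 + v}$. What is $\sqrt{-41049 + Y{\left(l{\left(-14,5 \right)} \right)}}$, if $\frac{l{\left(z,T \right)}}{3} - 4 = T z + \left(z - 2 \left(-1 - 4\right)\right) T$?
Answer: $\sqrt{-41049 + 4 i \sqrt{19}} \approx 0.043 + 202.61 i$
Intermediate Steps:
$l{\left(z,T \right)} = 12 + 3 T z + 3 T \left(10 + z\right)$ ($l{\left(z,T \right)} = 12 + 3 \left(T z + \left(z - 2 \left(-1 - 4\right)\right) T\right) = 12 + 3 \left(T z + \left(z - -10\right) T\right) = 12 + 3 \left(T z + \left(z + 10\right) T\right) = 12 + 3 \left(T z + \left(10 + z\right) T\right) = 12 + 3 \left(T z + T \left(10 + z\right)\right) = 12 + \left(3 T z + 3 T \left(10 + z\right)\right) = 12 + 3 T z + 3 T \left(10 + z\right)$)
$\sqrt{-41049 + Y{\left(l{\left(-14,5 \right)} \right)}} = \sqrt{-41049 + \sqrt{-46 + \left(12 + 30 \cdot 5 + 6 \cdot 5 \left(-14\right)\right)}} = \sqrt{-41049 + \sqrt{-46 + \left(12 + 150 - 420\right)}} = \sqrt{-41049 + \sqrt{-46 - 258}} = \sqrt{-41049 + \sqrt{-304}} = \sqrt{-41049 + 4 i \sqrt{19}}$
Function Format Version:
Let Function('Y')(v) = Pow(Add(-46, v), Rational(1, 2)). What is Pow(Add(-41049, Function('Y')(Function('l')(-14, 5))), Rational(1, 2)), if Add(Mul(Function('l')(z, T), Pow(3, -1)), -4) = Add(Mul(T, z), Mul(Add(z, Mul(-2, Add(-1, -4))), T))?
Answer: Pow(Add(-41049, Mul(4, I, Pow(19, Rational(1, 2)))), Rational(1, 2)) ≈ Add(0.0430, Mul(202.61, I))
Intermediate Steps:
Function('l')(z, T) = Add(12, Mul(3, T, z), Mul(3, T, Add(10, z))) (Function('l')(z, T) = Add(12, Mul(3, Add(Mul(T, z), Mul(Add(z, Mul(-2, Add(-1, -4))), T)))) = Add(12, Mul(3, Add(Mul(T, z), Mul(Add(z, Mul(-2, -5)), T)))) = Add(12, Mul(3, Add(Mul(T, z), Mul(Add(z, 10), T)))) = Add(12, Mul(3, Add(Mul(T, z), Mul(Add(10, z), T)))) = Add(12, Mul(3, Add(Mul(T, z), Mul(T, Add(10, z))))) = Add(12, Add(Mul(3, T, z), Mul(3, T, Add(10, z)))) = Add(12, Mul(3, T, z), Mul(3, T, Add(10, z))))
Pow(Add(-41049, Function('Y')(Function('l')(-14, 5))), Rational(1, 2)) = Pow(Add(-41049, Pow(Add(-46, Add(12, Mul(30, 5), Mul(6, 5, -14))), Rational(1, 2))), Rational(1, 2)) = Pow(Add(-41049, Pow(Add(-46, Add(12, 150, -420)), Rational(1, 2))), Rational(1, 2)) = Pow(Add(-41049, Pow(Add(-46, -258), Rational(1, 2))), Rational(1, 2)) = Pow(Add(-41049, Pow(-304, Rational(1, 2))), Rational(1, 2)) = Pow(Add(-41049, Mul(4, I, Pow(19, Rational(1, 2)))), Rational(1, 2))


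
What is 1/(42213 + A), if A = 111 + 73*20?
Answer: 1/43784 ≈ 2.2839e-5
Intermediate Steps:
A = 1571 (A = 111 + 1460 = 1571)
1/(42213 + A) = 1/(42213 + 1571) = 1/43784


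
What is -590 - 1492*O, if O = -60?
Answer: 88930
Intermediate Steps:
-590 - 1492*O = -590 - 1492*(-60) = -590 + 89520 = 88930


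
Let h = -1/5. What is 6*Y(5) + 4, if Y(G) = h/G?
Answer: 94/25 ≈ 3.7600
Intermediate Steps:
h = -1/5 (h = -1*1/5 = -1/5 ≈ -0.20000)
Y(G) = -1/(5*G)
6*Y(5) + 4 = 6*(-1/5/5) + 4 = 6*(-1/5*1/5) + 4 = 6*(-1/25) + 4 = -6/25 + 4 = 94/25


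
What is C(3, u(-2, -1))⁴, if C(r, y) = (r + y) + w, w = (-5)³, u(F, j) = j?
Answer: 228886641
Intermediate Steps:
w = -125
C(r, y) = -125 + r + y (C(r, y) = (r + y) - 125 = -125 + r + y)
C(3, u(-2, -1))⁴ = (-125 + 3 - 1)⁴ = (-123)⁴ = 228886641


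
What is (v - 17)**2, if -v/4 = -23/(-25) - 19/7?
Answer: 2954961/30625 ≈ 96.489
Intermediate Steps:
v = 1256/175 (v = -4*(-23/(-25) - 19/7) = -4*(-23*(-1/25) - 19*1/7) = -4*(23/25 - 19/7) = -4*(-314/175) = 1256/175 ≈ 7.1771)
(v - 17)**2 = (1256/175 - 17)**2 = (-1719/175)**2 = 2954961/30625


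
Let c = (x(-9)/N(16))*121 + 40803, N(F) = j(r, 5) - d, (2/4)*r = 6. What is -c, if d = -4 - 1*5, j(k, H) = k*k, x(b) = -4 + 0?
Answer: -6242375/153 ≈ -40800.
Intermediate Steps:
r = 12 (r = 2*6 = 12)
x(b) = -4
j(k, H) = k²
d = -9 (d = -4 - 5 = -9)
N(F) = 153 (N(F) = 12² - 1*(-9) = 144 + 9 = 153)
c = 6242375/153 (c = -4/153*121 + 40803 = -484/153 + 40803 = 6242375/153 ≈ 40800.)
-c = -1*6242375/153 = -6242375/153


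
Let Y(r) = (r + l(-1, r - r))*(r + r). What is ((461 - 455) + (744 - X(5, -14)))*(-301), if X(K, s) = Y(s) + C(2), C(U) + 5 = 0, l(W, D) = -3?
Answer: -83979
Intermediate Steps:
C(U) = -5 (C(U) = -5 + 0 = -5)
Y(r) = 2*r*(-3 + r) (Y(r) = (r - 3)*(r + r) = (-3 + r)*(2*r) = 2*r*(-3 + r))
X(K, s) = -5 + 2*s*(-3 + s) (X(K, s) = 2*s*(-3 + s) - 5 = -5 + 2*s*(-3 + s))
((461 - 455) + (744 - X(5, -14)))*(-301) = ((461 - 455) + (744 - (-5 + 2*(-14)*(-3 - 14))))*(-301) = (6 + (744 - (-5 + 2*(-14)*(-17))))*(-301) = (6 + (744 - (-5 + 476)))*(-301) = (6 + (744 - 1*471))*(-301) = (6 + (744 - 471))*(-301) = (6 + 273)*(-301) = 279*(-301) = -83979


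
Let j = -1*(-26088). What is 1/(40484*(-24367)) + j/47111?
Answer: 25735123960153/46473759088708 ≈ 0.55376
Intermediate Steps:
j = 26088
1/(40484*(-24367)) + j/47111 = 1/(40484*(-24367)) + 26088/47111 = (1/40484)*(-1/24367) + 26088*(1/47111) = -1/986473628 + 26088/47111 = 25735123960153/46473759088708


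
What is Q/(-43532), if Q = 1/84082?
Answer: -1/3660257624 ≈ -2.7320e-10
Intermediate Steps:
Q = 1/84082 ≈ 1.1893e-5
Q/(-43532) = (1/84082)/(-43532) = (1/84082)*(-1/43532) = -1/3660257624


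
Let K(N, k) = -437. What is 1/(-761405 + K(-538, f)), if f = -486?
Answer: -1/761842 ≈ -1.3126e-6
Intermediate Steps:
1/(-761405 + K(-538, f)) = 1/(-761405 - 437) = 1/(-761842) = -1/761842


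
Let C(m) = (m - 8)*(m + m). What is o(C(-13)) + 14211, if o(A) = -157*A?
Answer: -71511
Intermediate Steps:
C(m) = 2*m*(-8 + m) (C(m) = (-8 + m)*(2*m) = 2*m*(-8 + m))
o(C(-13)) + 14211 = -314*(-13)*(-8 - 13) + 14211 = -314*(-13)*(-21) + 14211 = -157*546 + 14211 = -85722 + 14211 = -71511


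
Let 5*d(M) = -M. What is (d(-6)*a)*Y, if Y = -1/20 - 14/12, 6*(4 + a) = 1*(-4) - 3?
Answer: 2263/300 ≈ 7.5433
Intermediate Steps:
a = -31/6 (a = -4 + (1*(-4) - 3)/6 = -4 + (-4 - 3)/6 = -4 + (⅙)*(-7) = -4 - 7/6 = -31/6 ≈ -5.1667)
d(M) = -M/5 (d(M) = (-M)/5 = -M/5)
Y = -73/60 (Y = -1*1/20 - 14*1/12 = -1/20 - 7/6 = -73/60 ≈ -1.2167)
(d(-6)*a)*Y = (-⅕*(-6)*(-31/6))*(-73/60) = ((6/5)*(-31/6))*(-73/60) = -31/5*(-73/60) = 2263/300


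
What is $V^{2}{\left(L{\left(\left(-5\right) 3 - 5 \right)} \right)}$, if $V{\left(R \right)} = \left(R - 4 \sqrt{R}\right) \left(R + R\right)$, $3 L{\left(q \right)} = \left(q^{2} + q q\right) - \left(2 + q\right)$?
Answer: $\frac{1895997648448}{81} - \frac{17514989824 \sqrt{2454}}{81} \approx 1.2696 \cdot 10^{10}$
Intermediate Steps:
$L{\left(q \right)} = - \frac{2}{3} - \frac{q}{3} + \frac{2 q^{2}}{3}$ ($L{\left(q \right)} = \frac{\left(q^{2} + q q\right) - \left(2 + q\right)}{3} = \frac{\left(q^{2} + q^{2}\right) - \left(2 + q\right)}{3} = \frac{2 q^{2} - \left(2 + q\right)}{3} = \frac{-2 - q + 2 q^{2}}{3} = - \frac{2}{3} - \frac{q}{3} + \frac{2 q^{2}}{3}$)
$V{\left(R \right)} = 2 R \left(R - 4 \sqrt{R}\right)$ ($V{\left(R \right)} = \left(R - 4 \sqrt{R}\right) 2 R = 2 R \left(R - 4 \sqrt{R}\right)$)
$V^{2}{\left(L{\left(\left(-5\right) 3 - 5 \right)} \right)} = \left(- 8 \left(- \frac{2}{3} - \frac{\left(-5\right) 3 - 5}{3} + \frac{2 \left(\left(-5\right) 3 - 5\right)^{2}}{3}\right)^{\frac{3}{2}} + 2 \left(- \frac{2}{3} - \frac{\left(-5\right) 3 - 5}{3} + \frac{2 \left(\left(-5\right) 3 - 5\right)^{2}}{3}\right)^{2}\right)^{2} = \left(- 8 \left(- \frac{2}{3} - \frac{-15 - 5}{3} + \frac{2 \left(-15 - 5\right)^{2}}{3}\right)^{\frac{3}{2}} + 2 \left(- \frac{2}{3} - \frac{-15 - 5}{3} + \frac{2 \left(-15 - 5\right)^{2}}{3}\right)^{2}\right)^{2} = \left(- 8 \left(- \frac{2}{3} - - \frac{20}{3} + \frac{2 \left(-20\right)^{2}}{3}\right)^{\frac{3}{2}} + 2 \left(- \frac{2}{3} - - \frac{20}{3} + \frac{2 \left(-20\right)^{2}}{3}\right)^{2}\right)^{2} = \left(- 8 \left(- \frac{2}{3} + \frac{20}{3} + \frac{2}{3} \cdot 400\right)^{\frac{3}{2}} + 2 \left(- \frac{2}{3} + \frac{20}{3} + \frac{2}{3} \cdot 400\right)^{2}\right)^{2} = \left(- 8 \left(- \frac{2}{3} + \frac{20}{3} + \frac{800}{3}\right)^{\frac{3}{2}} + 2 \left(- \frac{2}{3} + \frac{20}{3} + \frac{800}{3}\right)^{2}\right)^{2} = \left(- 8 \left(\frac{818}{3}\right)^{\frac{3}{2}} + 2 \left(\frac{818}{3}\right)^{2}\right)^{2} = \left(- 8 \frac{818 \sqrt{2454}}{9} + 2 \cdot \frac{669124}{9}\right)^{2} = \left(- \frac{6544 \sqrt{2454}}{9} + \frac{1338248}{9}\right)^{2} = \left(\frac{1338248}{9} - \frac{6544 \sqrt{2454}}{9}\right)^{2}$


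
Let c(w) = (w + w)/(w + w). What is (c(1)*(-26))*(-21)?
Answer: 546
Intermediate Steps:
c(w) = 1 (c(w) = (2*w)/((2*w)) = (2*w)*(1/(2*w)) = 1)
(c(1)*(-26))*(-21) = (1*(-26))*(-21) = -26*(-21) = 546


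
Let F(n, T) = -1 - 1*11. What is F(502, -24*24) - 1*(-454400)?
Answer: 454388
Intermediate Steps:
F(n, T) = -12 (F(n, T) = -1 - 11 = -12)
F(502, -24*24) - 1*(-454400) = -12 - 1*(-454400) = -12 + 454400 = 454388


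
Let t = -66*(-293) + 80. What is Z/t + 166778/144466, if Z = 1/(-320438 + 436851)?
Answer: 26928781594837/23326178275246 ≈ 1.1544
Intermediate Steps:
t = 19418 (t = 19338 + 80 = 19418)
Z = 1/116413 ≈ 8.5901e-6
Z/t + 166778/144466 = (1/116413)/19418 + 166778/144466 = (1/116413)*(1/19418) + 166778*(1/144466) = 1/2260507634 + 83389/72233 = 26928781594837/23326178275246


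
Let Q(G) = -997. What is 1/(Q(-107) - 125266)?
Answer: -1/126263 ≈ -7.9200e-6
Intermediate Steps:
1/(Q(-107) - 125266) = 1/(-997 - 125266) = 1/(-126263) = -1/126263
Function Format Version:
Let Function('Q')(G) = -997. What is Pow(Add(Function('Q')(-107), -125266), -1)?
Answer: Rational(-1, 126263) ≈ -7.9200e-6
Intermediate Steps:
Pow(Add(Function('Q')(-107), -125266), -1) = Pow(Add(-997, -125266), -1) = Pow(-126263, -1) = Rational(-1, 126263)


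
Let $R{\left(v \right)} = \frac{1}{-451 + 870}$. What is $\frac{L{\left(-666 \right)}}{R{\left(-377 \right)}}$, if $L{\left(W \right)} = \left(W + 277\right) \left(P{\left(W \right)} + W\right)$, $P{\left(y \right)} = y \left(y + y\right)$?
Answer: $-144482719986$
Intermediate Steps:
$P{\left(y \right)} = 2 y^{2}$ ($P{\left(y \right)} = y 2 y = 2 y^{2}$)
$L{\left(W \right)} = \left(277 + W\right) \left(W + 2 W^{2}\right)$ ($L{\left(W \right)} = \left(W + 277\right) \left(2 W^{2} + W\right) = \left(277 + W\right) \left(W + 2 W^{2}\right)$)
$R{\left(v \right)} = \frac{1}{419}$
$\frac{L{\left(-666 \right)}}{R{\left(-377 \right)}} = - 666 \left(277 + 2 \left(-666\right)^{2} + 555 \left(-666\right)\right) \frac{1}{\frac{1}{419}} = - 666 \left(277 + 2 \cdot 443556 - 369630\right) 419 = - 666 \left(277 + 887112 - 369630\right) 419 = \left(-666\right) 517759 \cdot 419 = \left(-344827494\right) 419 = -144482719986$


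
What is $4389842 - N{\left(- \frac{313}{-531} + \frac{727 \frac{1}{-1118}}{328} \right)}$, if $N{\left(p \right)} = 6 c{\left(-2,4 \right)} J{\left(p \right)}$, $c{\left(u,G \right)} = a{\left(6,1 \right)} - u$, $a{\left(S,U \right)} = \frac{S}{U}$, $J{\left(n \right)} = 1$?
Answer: $4389794$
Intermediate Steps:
$c{\left(u,G \right)} = 6 - u$ ($c{\left(u,G \right)} = \frac{6}{1} - u = 6 \cdot 1 - u = 6 - u$)
$N{\left(p \right)} = 48$ ($N{\left(p \right)} = 6 \left(6 - -2\right) 1 = 6 \left(6 + 2\right) 1 = 6 \cdot 8 \cdot 1 = 48 \cdot 1 = 48$)
$4389842 - N{\left(- \frac{313}{-531} + \frac{727 \frac{1}{-1118}}{328} \right)} = 4389842 - 48 = 4389794$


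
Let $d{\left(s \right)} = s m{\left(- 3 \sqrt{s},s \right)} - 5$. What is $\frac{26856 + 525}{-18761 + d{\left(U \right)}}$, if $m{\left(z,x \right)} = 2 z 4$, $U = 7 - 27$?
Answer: $- \frac{256915923}{178385378} - \frac{6571440 i \sqrt{5}}{89192689} \approx -1.4402 - 0.16475 i$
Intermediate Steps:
$U = -20$
$m{\left(z,x \right)} = 8 z$
$d{\left(s \right)} = -5 - 24 s^{\frac{3}{2}}$ ($d{\left(s \right)} = s 8 \left(- 3 \sqrt{s}\right) - 5 = s \left(- 24 \sqrt{s}\right) - 5 = - 24 s^{\frac{3}{2}} - 5 = -5 - 24 s^{\frac{3}{2}}$)
$\frac{26856 + 525}{-18761 + d{\left(U \right)}} = \frac{26856 + 525}{-18761 - \left(5 + 24 \left(-20\right)^{\frac{3}{2}}\right)} = \frac{27381}{-18761 - \left(5 + 24 \left(- 40 i \sqrt{5}\right)\right)} = \frac{27381}{-18761 - \left(5 - 960 i \sqrt{5}\right)} = \frac{27381}{-18766 + 960 i \sqrt{5}}$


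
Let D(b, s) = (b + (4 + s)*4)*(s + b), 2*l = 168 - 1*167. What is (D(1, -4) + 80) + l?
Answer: 155/2 ≈ 77.500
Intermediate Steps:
l = 1/2 (l = (168 - 1*167)/2 = (168 - 167)/2 = (1/2)*1 = 1/2 ≈ 0.50000)
D(b, s) = (b + s)*(16 + b + 4*s) (D(b, s) = (b + (16 + 4*s))*(b + s) = (16 + b + 4*s)*(b + s) = (b + s)*(16 + b + 4*s))
(D(1, -4) + 80) + l = ((1**2 + 4*(-4)**2 + 16*1 + 16*(-4) + 5*1*(-4)) + 80) + 1/2 = ((1 + 4*16 + 16 - 64 - 20) + 80) + 1/2 = ((1 + 64 + 16 - 64 - 20) + 80) + 1/2 = (-3 + 80) + 1/2 = 77 + 1/2 = 155/2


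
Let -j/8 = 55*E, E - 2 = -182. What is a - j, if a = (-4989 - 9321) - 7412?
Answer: -100922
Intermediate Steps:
a = -21722 (a = -14310 - 7412 = -21722)
E = -180 (E = 2 - 182 = -180)
j = 79200 (j = -440*(-180) = -8*(-9900) = 79200)
a - j = -21722 - 1*79200 = -21722 - 79200 = -100922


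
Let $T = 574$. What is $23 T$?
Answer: $13202$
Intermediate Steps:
$23 T = 23 \cdot 574 = 13202$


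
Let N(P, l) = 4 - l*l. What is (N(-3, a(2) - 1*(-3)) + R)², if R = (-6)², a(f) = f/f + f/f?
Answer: 225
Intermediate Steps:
a(f) = 2 (a(f) = 1 + 1 = 2)
R = 36
N(P, l) = 4 - l²
(N(-3, a(2) - 1*(-3)) + R)² = ((4 - (2 - 1*(-3))²) + 36)² = ((4 - (2 + 3)²) + 36)² = ((4 - 1*5²) + 36)² = ((4 - 1*25) + 36)² = ((4 - 25) + 36)² = (-21 + 36)² = 15² = 225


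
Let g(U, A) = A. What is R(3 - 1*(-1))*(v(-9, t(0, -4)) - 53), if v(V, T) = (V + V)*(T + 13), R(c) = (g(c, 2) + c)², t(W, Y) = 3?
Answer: -12276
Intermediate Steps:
R(c) = (2 + c)²
v(V, T) = 2*V*(13 + T) (v(V, T) = (2*V)*(13 + T) = 2*V*(13 + T))
R(3 - 1*(-1))*(v(-9, t(0, -4)) - 53) = (2 + (3 - 1*(-1)))²*(2*(-9)*(13 + 3) - 53) = (2 + (3 + 1))²*(2*(-9)*16 - 53) = (2 + 4)²*(-288 - 53) = 6²*(-341) = 36*(-341) = -12276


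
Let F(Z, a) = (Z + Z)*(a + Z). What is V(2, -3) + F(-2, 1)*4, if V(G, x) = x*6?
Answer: -2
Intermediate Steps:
V(G, x) = 6*x
F(Z, a) = 2*Z*(Z + a) (F(Z, a) = (2*Z)*(Z + a) = 2*Z*(Z + a))
V(2, -3) + F(-2, 1)*4 = 6*(-3) + (2*(-2)*(-2 + 1))*4 = -18 + (2*(-2)*(-1))*4 = -18 + 4*4 = -18 + 16 = -2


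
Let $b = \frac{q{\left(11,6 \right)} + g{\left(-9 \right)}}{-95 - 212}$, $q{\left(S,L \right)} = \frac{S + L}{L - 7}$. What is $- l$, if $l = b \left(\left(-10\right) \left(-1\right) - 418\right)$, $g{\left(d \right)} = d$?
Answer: $\frac{10608}{307} \approx 34.554$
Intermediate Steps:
$q{\left(S,L \right)} = \frac{L + S}{-7 + L}$
$b = \frac{26}{307}$ ($b = \frac{\frac{6 + 11}{-7 + 6} - 9}{-95 - 212} = \frac{\frac{1}{-1} \cdot 17 - 9}{-307} = \left(\left(-1\right) 17 - 9\right) \left(- \frac{1}{307}\right) = \left(-17 - 9\right) \left(- \frac{1}{307}\right) = \left(-26\right) \left(- \frac{1}{307}\right) = \frac{26}{307} \approx 0.084691$)
$l = - \frac{10608}{307}$ ($l = \frac{26 \left(\left(-10\right) \left(-1\right) - 418\right)}{307} = \frac{26 \left(10 - 418\right)}{307} = \frac{26}{307} \left(-408\right) = - \frac{10608}{307} \approx -34.554$)
$- l = \left(-1\right) \left(- \frac{10608}{307}\right) = \frac{10608}{307}$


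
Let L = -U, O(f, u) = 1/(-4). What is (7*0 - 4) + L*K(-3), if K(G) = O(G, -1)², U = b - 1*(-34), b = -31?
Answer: -67/16 ≈ -4.1875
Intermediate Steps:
O(f, u) = -¼
U = 3 (U = -31 - 1*(-34) = -31 + 34 = 3)
K(G) = 1/16 (K(G) = (-¼)² = 1/16)
L = -3 (L = -1*3 = -3)
(7*0 - 4) + L*K(-3) = (7*0 - 4) - 3*1/16 = (0 - 4) - 3/16 = -4 - 3/16 = -67/16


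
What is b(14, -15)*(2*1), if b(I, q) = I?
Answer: 28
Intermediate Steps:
b(14, -15)*(2*1) = 14*(2*1) = 14*2 = 28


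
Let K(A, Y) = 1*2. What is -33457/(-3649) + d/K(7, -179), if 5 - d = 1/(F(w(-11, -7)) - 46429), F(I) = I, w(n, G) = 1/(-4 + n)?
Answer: 59307848059/5082589928 ≈ 11.669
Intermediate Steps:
K(A, Y) = 2
d = 3482195/696436 (d = 5 - 1/(1/(-4 - 11) - 46429) = 5 - 1/(1/(-15) - 46429) = 5 - 1/(-1/15 - 46429) = 5 - 1/(-696436/15) = 5 - 1*(-15/696436) = 5 + 15/696436 = 3482195/696436 ≈ 5.0000)
-33457/(-3649) + d/K(7, -179) = -33457/(-3649) + (3482195/696436)/2 = -33457*(-1/3649) + (3482195/696436)*(½) = 33457/3649 + 3482195/1392872 = 59307848059/5082589928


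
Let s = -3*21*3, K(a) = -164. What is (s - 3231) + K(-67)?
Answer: -3584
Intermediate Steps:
s = -189 (s = -63*3 = -189)
(s - 3231) + K(-67) = (-189 - 3231) - 164 = -3420 - 164 = -3584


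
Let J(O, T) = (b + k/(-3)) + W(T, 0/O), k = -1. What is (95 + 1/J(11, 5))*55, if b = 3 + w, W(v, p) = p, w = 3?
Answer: 99440/19 ≈ 5233.7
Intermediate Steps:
b = 6 (b = 3 + 3 = 6)
J(O, T) = 19/3 (J(O, T) = (6 - 1/(-3)) + 0/O = (6 - 1*(-⅓)) + 0 = (6 + ⅓) + 0 = 19/3 + 0 = 19/3)
(95 + 1/J(11, 5))*55 = (95 + 1/(19/3))*55 = (95 + 3/19)*55 = (1808/19)*55 = 99440/19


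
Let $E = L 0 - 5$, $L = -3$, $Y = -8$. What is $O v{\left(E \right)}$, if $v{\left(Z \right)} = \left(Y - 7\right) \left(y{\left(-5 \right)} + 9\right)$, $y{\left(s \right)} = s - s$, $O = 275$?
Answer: $-37125$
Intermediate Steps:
$E = -5$ ($E = \left(-3\right) 0 - 5 = 0 - 5 = -5$)
$y{\left(s \right)} = 0$
$v{\left(Z \right)} = -135$ ($v{\left(Z \right)} = \left(-8 - 7\right) \left(0 + 9\right) = \left(-15\right) 9 = -135$)
$O v{\left(E \right)} = 275 \left(-135\right) = -37125$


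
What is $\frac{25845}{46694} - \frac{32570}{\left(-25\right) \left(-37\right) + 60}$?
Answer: $- \frac{299073251}{9198718} \approx -32.513$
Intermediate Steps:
$\frac{25845}{46694} - \frac{32570}{\left(-25\right) \left(-37\right) + 60} = 25845 \cdot \frac{1}{46694} - \frac{32570}{925 + 60} = \frac{25845}{46694} - \frac{32570}{985} = \frac{25845}{46694} - \frac{6514}{197} = - \frac{299073251}{9198718}$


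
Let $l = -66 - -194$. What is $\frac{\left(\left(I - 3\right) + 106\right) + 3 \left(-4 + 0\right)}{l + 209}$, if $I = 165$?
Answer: $\frac{256}{337} \approx 0.75964$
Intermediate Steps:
$l = 128$ ($l = -66 + 194 = 128$)
$\frac{\left(\left(I - 3\right) + 106\right) + 3 \left(-4 + 0\right)}{l + 209} = \frac{\left(\left(165 - 3\right) + 106\right) + 3 \left(-4 + 0\right)}{128 + 209} = \frac{\left(162 + 106\right) + 3 \left(-4\right)}{337} = \left(268 - 12\right) \frac{1}{337} = 256 \cdot \frac{1}{337} = \frac{256}{337}$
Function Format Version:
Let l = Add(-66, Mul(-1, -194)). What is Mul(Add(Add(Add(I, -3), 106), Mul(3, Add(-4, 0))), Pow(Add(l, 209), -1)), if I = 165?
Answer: Rational(256, 337) ≈ 0.75964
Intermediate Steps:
l = 128 (l = Add(-66, 194) = 128)
Mul(Add(Add(Add(I, -3), 106), Mul(3, Add(-4, 0))), Pow(Add(l, 209), -1)) = Mul(Add(Add(Add(165, -3), 106), Mul(3, Add(-4, 0))), Pow(Add(128, 209), -1)) = Mul(Add(Add(162, 106), Mul(3, -4)), Pow(337, -1)) = Mul(Add(268, -12), Rational(1, 337)) = Mul(256, Rational(1, 337)) = Rational(256, 337)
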